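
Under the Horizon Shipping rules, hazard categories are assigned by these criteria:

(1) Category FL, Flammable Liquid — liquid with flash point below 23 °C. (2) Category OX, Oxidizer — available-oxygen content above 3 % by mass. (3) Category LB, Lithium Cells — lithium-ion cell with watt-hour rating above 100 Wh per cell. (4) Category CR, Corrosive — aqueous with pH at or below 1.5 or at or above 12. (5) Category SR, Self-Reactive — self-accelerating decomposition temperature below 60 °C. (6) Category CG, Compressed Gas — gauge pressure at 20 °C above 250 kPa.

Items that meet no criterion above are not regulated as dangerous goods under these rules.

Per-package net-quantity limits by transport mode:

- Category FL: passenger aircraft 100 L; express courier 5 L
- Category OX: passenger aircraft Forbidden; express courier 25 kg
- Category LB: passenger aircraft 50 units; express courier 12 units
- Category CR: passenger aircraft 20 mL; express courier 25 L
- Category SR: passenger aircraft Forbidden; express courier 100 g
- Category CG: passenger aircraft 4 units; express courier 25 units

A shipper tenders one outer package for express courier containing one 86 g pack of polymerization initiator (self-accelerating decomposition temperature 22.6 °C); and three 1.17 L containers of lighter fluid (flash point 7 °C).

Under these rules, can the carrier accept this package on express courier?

Polymerization initiator: self-accelerating decomposition temperature 22.6 °C < 60 °C → Category SR (Self-Reactive).
Lighter fluid: flash point 7 °C < 23 °C → Category FL (Flammable Liquid).
Category FL quantity: three 1.17 L containers = 3.51 L.
3.51 L ≤ 5 L (express courier limit, Category FL) — within limit.
Category SR quantity: 86 g.
86 g ≤ 100 g (express courier limit, Category SR) — within limit.
Every hazard category is within its express courier limit and no segregation rule is violated.

Yes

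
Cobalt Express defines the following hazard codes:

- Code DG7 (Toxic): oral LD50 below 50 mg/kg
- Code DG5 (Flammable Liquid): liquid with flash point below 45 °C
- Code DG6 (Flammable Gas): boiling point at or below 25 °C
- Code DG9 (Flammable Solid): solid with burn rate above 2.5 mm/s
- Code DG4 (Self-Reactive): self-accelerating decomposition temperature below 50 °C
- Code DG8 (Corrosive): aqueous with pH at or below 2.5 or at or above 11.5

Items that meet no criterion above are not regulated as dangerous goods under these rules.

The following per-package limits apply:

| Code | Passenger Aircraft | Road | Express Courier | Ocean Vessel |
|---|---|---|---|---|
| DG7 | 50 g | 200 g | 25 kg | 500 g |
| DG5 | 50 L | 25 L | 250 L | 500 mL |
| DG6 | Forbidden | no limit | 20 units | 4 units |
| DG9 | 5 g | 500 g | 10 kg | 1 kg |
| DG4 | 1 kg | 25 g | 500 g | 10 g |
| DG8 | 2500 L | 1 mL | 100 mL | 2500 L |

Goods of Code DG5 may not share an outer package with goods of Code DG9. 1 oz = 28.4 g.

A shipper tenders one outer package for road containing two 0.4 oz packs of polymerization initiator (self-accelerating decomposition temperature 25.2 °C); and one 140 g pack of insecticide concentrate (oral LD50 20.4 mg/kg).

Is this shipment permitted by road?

With self-accelerating decomposition temperature 25.2 °C (< 50 °C), the polymerization initiator falls in Code DG4.
Insecticide concentrate: oral LD50 20.4 mg/kg < 50 mg/kg → Code DG7 (Toxic).
Code DG4 quantity: two 0.4 oz packs = 22.72 g.
22.72 g ≤ 25 g (road limit, Code DG4) — within limit.
Code DG7 quantity: 140 g.
140 g is within the road limit of 200 g for Code DG7.
The segregation rule (Code DG5 with Code DG9) does not apply to Code DG4 with Code DG7.
Every hazard code is within its road limit and no segregation rule is violated.

Yes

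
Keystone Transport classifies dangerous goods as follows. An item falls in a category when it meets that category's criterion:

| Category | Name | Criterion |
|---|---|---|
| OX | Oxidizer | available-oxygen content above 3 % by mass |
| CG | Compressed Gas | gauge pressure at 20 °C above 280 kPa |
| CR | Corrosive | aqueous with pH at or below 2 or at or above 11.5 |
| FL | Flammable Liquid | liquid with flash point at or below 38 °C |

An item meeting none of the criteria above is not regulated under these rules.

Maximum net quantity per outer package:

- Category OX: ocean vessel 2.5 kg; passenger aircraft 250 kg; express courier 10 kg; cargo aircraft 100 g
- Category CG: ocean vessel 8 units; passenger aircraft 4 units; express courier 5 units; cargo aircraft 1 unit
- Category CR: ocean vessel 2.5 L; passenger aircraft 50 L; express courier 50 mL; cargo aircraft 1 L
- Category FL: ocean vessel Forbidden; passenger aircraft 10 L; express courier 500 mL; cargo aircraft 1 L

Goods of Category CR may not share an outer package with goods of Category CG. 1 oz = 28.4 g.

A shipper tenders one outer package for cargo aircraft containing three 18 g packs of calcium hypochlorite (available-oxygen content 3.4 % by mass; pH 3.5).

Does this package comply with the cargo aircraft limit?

Yes

Available-oxygen content 3.4 % by mass meets the Category OX criterion (Oxidizer), so the calcium hypochlorite is Category OX.
Category OX quantity: three 18 g packs = 54 g.
54 g is within the cargo aircraft limit of 100 g for Category OX.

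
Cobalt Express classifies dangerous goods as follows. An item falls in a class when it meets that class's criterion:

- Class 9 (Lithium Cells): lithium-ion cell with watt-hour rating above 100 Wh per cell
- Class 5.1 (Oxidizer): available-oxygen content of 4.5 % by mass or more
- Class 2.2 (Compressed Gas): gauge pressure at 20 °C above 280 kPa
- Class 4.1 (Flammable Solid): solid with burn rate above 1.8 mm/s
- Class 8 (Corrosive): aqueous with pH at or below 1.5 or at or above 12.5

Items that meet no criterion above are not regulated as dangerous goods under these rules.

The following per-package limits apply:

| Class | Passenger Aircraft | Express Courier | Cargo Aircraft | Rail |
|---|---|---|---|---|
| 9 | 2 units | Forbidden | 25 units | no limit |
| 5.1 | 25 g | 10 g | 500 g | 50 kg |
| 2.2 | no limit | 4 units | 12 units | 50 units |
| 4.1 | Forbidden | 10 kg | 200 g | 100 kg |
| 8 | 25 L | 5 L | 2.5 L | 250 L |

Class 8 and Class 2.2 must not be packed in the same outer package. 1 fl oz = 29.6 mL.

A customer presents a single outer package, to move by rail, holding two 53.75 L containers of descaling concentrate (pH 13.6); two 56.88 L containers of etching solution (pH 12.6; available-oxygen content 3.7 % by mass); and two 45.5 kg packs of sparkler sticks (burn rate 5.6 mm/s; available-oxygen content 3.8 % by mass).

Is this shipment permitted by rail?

Yes

Descaling concentrate: pH 13.6 ≥ 12.5 → Class 8 (Corrosive).
Etching solution: pH 12.6 ≥ 12.5 → Class 8 (Corrosive).
Sparkler sticks: burn rate 5.6 mm/s > 1.8 mm/s → Class 4.1 (Flammable Solid).
Total Class 8: (two 53.75 L containers = 107.5 L) + (two 56.88 L containers = 113.76 L) = 221.26 L.
221.26 L ≤ 250 L (rail limit, Class 8) — within limit.
Class 4.1 quantity: two 45.5 kg packs = 91 kg.
91 kg is within the rail limit of 100 kg for Class 4.1.
The segregation rule (Class 8 with Class 2.2) does not apply to Class 8 with Class 4.1.
Every hazard class is within its rail limit and no segregation rule is violated.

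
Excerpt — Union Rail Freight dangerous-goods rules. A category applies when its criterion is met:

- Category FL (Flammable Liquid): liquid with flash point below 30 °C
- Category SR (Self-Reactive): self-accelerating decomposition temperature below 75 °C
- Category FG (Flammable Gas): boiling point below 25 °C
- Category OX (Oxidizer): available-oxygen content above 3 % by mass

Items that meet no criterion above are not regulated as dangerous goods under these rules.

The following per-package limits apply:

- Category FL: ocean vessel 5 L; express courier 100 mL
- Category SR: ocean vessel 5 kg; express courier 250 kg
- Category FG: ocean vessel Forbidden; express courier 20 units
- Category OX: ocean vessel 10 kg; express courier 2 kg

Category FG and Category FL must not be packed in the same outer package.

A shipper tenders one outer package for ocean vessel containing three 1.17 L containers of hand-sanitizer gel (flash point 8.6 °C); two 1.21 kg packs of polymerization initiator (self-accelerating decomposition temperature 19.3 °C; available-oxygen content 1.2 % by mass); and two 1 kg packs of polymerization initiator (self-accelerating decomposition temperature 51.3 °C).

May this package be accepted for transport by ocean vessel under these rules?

Flash point 8.6 °C meets the Category FL criterion (Flammable Liquid), so the hand-sanitizer gel is Category FL.
With self-accelerating decomposition temperature 19.3 °C (< 75 °C), the polymerization initiator falls in Category SR.
The polymerization initiator has self-accelerating decomposition temperature 51.3 °C, which is < 75 °C, so it is Category SR (Self-Reactive).
Category SR net quantity: (two 1.21 kg packs = 2.42 kg) + (two 1 kg packs = 2 kg) = 4.42 kg.
That is within the Category SR ocean vessel limit of 5 kg.
Category FL quantity: three 1.17 L containers = 3.51 L.
That is within the Category FL ocean vessel limit of 5 L.
The segregation rule (Category FG with Category FL) does not apply to Category SR with Category FL.
Every hazard category is within its ocean vessel limit and no segregation rule is violated.

Yes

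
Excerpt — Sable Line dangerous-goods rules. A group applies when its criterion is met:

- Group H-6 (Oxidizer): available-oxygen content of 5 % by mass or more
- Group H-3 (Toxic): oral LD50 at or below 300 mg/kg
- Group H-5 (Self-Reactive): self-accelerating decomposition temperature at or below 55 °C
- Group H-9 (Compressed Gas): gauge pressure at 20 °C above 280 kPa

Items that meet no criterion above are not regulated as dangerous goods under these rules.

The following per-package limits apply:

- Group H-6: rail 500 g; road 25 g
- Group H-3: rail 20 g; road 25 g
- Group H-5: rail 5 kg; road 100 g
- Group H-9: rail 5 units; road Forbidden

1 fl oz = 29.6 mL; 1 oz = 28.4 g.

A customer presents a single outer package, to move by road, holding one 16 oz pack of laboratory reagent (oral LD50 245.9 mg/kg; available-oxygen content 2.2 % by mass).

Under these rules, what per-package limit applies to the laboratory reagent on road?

With oral LD50 245.9 mg/kg (≤ 300 mg/kg), the laboratory reagent falls in Group H-3.
The road limit for Group H-3 is 25 g.

25 g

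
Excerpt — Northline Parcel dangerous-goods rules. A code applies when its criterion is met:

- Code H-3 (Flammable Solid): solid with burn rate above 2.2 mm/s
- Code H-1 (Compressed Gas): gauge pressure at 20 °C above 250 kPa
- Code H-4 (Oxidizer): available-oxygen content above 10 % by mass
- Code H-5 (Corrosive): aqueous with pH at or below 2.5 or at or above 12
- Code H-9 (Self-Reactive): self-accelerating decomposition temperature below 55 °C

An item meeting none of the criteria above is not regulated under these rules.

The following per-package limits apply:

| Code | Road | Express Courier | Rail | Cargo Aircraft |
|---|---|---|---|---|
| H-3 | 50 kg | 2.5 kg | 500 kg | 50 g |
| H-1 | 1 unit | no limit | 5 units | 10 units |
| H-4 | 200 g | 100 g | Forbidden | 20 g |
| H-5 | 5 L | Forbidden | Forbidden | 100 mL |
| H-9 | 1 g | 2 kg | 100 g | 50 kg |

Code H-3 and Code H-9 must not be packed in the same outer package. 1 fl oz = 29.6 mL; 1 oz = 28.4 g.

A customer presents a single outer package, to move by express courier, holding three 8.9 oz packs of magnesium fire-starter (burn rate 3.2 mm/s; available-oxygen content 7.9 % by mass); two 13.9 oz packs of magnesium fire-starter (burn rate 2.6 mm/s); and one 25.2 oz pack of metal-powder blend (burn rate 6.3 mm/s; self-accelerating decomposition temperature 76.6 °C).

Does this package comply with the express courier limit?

Yes

The magnesium fire-starter has burn rate 3.2 mm/s, which is > 2.2 mm/s, so it is Code H-3 (Flammable Solid).
Magnesium fire-starter: burn rate 2.6 mm/s > 2.2 mm/s → Code H-3 (Flammable Solid).
Metal-powder blend: burn rate 6.3 mm/s > 2.2 mm/s → Code H-3 (Flammable Solid).
Total Code H-3: (three 8.9 oz packs = 758.28 g) + (two 13.9 oz packs = 789.52 g) + (one 25.2 oz pack = 715.68 g) = 2263.48 g.
That is within the Code H-3 express courier limit of 2.5 kg.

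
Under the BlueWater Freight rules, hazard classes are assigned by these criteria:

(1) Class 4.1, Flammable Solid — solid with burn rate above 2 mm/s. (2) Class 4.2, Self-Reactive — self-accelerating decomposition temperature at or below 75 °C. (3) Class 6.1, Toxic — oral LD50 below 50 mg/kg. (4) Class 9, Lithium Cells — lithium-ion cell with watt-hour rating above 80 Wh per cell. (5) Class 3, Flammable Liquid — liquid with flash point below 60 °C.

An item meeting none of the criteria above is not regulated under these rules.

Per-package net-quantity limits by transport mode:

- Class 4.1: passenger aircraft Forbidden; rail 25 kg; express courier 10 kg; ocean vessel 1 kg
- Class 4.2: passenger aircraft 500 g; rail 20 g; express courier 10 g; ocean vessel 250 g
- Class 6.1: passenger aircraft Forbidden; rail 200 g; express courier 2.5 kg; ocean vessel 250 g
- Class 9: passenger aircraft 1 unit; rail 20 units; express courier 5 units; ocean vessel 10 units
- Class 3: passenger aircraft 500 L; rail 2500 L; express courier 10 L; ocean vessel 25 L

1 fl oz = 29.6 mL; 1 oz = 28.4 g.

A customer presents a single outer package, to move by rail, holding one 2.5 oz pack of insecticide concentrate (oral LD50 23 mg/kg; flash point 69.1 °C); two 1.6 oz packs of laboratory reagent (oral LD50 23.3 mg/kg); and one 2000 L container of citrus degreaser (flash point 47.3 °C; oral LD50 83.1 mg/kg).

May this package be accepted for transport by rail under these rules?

Yes

Oral LD50 23 mg/kg meets the Class 6.1 criterion (Toxic), so the insecticide concentrate is Class 6.1.
The laboratory reagent has oral LD50 23.3 mg/kg, which is < 50 mg/kg, so it is Class 6.1 (Toxic).
With flash point 47.3 °C (< 60 °C), the citrus degreaser falls in Class 3.
Total Class 6.1: (one 2.5 oz pack = 71 g) + (two 1.6 oz packs = 90.88 g) = 161.88 g.
161.88 g is within the rail limit of 200 g for Class 6.1.
Class 3 quantity: 2000 L.
2000 L is within the rail limit of 2500 L for Class 3.
Every hazard class is within its rail limit and no segregation rule is violated.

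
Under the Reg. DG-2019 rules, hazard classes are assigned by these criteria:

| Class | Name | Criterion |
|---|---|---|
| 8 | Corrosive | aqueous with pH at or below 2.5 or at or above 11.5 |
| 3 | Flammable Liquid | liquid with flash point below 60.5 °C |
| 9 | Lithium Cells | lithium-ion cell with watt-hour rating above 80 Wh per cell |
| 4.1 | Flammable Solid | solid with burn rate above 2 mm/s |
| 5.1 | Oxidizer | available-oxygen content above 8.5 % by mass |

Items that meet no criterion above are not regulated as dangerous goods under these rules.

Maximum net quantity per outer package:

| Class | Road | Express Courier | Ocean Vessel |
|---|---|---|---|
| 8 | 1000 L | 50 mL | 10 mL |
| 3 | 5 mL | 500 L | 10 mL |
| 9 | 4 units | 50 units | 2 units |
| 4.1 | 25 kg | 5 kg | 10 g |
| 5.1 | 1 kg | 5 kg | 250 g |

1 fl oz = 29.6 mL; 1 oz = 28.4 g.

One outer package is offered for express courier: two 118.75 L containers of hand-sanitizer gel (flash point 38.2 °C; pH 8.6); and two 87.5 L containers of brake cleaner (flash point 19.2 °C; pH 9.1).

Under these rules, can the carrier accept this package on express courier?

Hand-sanitizer gel: flash point 38.2 °C < 60.5 °C → Class 3 (Flammable Liquid).
The brake cleaner has flash point 19.2 °C, which is < 60.5 °C, so it is Class 3 (Flammable Liquid).
Total Class 3: (two 118.75 L containers = 237.5 L) + (two 87.5 L containers = 175 L) = 412.5 L.
412.5 L is within the express courier limit of 500 L for Class 3.

Yes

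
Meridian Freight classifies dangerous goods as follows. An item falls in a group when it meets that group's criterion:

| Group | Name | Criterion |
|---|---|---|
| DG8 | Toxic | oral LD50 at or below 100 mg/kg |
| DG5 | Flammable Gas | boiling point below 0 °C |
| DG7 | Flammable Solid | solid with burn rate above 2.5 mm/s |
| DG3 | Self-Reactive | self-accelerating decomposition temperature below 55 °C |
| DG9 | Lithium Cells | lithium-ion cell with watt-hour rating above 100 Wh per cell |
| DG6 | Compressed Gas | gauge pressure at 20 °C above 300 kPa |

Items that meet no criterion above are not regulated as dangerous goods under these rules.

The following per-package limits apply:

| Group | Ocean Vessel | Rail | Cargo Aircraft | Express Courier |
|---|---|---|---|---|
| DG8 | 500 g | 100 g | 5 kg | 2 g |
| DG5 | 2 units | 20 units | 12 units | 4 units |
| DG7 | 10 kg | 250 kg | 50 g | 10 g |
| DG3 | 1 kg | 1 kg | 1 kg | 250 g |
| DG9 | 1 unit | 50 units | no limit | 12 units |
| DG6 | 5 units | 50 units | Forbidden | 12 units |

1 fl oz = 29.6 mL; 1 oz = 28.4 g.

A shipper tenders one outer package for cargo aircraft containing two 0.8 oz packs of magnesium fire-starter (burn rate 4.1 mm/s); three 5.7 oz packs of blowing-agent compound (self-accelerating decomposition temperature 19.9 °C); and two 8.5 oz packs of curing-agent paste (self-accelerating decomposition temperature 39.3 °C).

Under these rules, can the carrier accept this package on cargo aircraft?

Burn rate 4.1 mm/s meets the Group DG7 criterion (Flammable Solid), so the magnesium fire-starter is Group DG7.
The blowing-agent compound has self-accelerating decomposition temperature 19.9 °C, which is < 55 °C, so it is Group DG3 (Self-Reactive).
The curing-agent paste has self-accelerating decomposition temperature 39.3 °C, which is < 55 °C, so it is Group DG3 (Self-Reactive).
Group DG7 quantity: two 0.8 oz packs = 45.44 g.
45.44 g ≤ 50 g (cargo aircraft limit, Group DG7) — within limit.
Total Group DG3: (three 5.7 oz packs = 485.64 g) + (two 8.5 oz packs = 482.8 g) = 968.44 g.
968.44 g ≤ 1 kg (cargo aircraft limit, Group DG3) — within limit.
Every hazard group is within its cargo aircraft limit and no segregation rule is violated.

Yes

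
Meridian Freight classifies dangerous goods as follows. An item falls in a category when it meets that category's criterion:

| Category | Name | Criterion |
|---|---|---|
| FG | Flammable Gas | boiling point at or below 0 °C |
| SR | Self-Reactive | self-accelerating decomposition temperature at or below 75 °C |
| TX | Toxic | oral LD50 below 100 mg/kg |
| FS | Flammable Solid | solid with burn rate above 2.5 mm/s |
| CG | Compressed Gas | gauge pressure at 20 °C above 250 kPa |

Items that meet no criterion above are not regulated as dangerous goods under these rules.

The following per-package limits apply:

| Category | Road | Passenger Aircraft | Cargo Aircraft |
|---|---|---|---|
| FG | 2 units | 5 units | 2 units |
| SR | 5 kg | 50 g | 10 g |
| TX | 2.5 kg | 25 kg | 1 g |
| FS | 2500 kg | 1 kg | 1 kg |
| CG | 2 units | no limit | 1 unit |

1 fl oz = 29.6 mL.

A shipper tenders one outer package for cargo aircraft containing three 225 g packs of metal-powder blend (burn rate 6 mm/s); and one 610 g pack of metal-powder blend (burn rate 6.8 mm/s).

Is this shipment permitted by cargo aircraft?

No

Metal-powder blend: burn rate 6 mm/s > 2.5 mm/s → Category FS (Flammable Solid).
Burn rate 6.8 mm/s meets the Category FS criterion (Flammable Solid), so the metal-powder blend is Category FS.
Total Category FS: (three 225 g packs = 675 g) + 610 g = 1.285 kg.
1.285 kg exceeds the cargo aircraft limit of 1 kg for Category FS.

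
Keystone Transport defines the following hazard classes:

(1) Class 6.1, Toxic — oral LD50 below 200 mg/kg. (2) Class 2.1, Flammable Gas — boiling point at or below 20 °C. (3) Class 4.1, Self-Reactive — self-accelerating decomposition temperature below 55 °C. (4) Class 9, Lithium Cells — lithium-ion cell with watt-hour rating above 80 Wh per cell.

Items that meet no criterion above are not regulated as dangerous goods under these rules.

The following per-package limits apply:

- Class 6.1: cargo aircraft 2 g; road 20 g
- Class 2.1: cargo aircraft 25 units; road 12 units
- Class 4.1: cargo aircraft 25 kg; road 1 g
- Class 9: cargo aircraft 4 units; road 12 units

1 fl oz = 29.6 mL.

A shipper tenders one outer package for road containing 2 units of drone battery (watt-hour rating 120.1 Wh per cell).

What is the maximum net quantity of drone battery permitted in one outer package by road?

The drone battery has watt-hour rating 120.1 Wh per cell, which is > 80 Wh per cell, so it is Class 9 (Lithium Cells).
The road limit for Class 9 is 12 units.

12 units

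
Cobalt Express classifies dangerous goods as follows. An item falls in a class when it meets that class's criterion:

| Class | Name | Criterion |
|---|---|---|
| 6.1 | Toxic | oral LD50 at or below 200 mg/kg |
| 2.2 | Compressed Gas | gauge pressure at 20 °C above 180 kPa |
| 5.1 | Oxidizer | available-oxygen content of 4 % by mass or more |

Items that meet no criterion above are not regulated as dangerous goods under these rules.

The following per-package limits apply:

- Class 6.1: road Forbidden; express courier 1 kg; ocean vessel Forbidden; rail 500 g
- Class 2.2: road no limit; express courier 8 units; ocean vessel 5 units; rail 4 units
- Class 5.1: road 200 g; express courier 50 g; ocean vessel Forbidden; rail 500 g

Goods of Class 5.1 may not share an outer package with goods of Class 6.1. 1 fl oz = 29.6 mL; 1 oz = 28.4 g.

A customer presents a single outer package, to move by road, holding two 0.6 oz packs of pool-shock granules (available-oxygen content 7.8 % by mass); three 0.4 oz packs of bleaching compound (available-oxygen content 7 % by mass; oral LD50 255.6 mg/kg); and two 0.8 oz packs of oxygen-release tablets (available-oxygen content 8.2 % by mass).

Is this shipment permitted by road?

Yes

With available-oxygen content 7.8 % by mass (≥ 4 % by mass), the pool-shock granules fall in Class 5.1.
Bleaching compound: available-oxygen content 7 % by mass ≥ 4 % by mass → Class 5.1 (Oxidizer).
With available-oxygen content 8.2 % by mass (≥ 4 % by mass), the oxygen-release tablets fall in Class 5.1.
Class 5.1 net quantity: (two 0.6 oz packs = 34.08 g) + (three 0.4 oz packs = 34.08 g) + (two 0.8 oz packs = 45.44 g) = 113.6 g.
113.6 g ≤ 200 g (road limit, Class 5.1) — within limit.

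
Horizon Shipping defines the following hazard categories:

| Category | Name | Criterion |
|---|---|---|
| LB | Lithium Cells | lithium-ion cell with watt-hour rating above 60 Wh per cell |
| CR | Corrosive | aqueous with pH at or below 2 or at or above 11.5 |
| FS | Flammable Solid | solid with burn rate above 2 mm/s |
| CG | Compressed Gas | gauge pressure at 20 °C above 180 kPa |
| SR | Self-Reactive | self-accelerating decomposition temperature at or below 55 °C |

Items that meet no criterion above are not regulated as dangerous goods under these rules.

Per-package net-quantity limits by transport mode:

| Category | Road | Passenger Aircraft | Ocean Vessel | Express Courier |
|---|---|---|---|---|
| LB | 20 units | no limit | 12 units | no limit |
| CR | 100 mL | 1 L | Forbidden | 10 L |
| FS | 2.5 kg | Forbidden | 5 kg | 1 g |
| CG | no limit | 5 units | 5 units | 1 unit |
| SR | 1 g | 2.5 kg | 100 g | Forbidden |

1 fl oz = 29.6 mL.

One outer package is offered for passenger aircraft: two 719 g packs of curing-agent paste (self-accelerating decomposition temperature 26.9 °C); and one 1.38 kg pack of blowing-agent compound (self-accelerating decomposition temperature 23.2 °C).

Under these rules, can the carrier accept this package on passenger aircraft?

With self-accelerating decomposition temperature 26.9 °C (≤ 55 °C), the curing-agent paste falls in Category SR.
The blowing-agent compound has self-accelerating decomposition temperature 23.2 °C, which is ≤ 55 °C, so it is Category SR (Self-Reactive).
Total Category SR: (two 719 g packs = 1.438 kg) + 1.38 kg = 2.818 kg.
2.818 kg > 2.5 kg (passenger aircraft limit, Category SR) — over the limit.

No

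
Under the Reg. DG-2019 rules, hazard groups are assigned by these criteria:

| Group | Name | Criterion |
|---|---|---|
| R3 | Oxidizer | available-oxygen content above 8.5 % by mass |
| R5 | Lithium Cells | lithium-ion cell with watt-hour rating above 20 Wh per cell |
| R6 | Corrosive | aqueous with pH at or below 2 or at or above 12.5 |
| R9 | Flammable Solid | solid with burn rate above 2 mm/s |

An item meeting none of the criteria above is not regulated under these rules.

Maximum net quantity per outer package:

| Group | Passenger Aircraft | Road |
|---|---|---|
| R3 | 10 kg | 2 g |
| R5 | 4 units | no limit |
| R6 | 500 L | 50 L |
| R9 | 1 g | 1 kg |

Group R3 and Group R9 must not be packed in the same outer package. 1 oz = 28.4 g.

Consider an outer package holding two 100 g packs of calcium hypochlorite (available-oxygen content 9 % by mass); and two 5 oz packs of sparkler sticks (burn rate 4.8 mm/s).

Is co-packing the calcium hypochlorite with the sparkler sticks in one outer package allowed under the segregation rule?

The calcium hypochlorite has available-oxygen content 9 % by mass, which is > 8.5 % by mass, so it is Group R3 (Oxidizer).
The sparkler sticks have burn rate 4.8 mm/s, which is > 2 mm/s, so they are Group R9 (Flammable Solid).
Group R3 and Group R9 may not share an outer package.

No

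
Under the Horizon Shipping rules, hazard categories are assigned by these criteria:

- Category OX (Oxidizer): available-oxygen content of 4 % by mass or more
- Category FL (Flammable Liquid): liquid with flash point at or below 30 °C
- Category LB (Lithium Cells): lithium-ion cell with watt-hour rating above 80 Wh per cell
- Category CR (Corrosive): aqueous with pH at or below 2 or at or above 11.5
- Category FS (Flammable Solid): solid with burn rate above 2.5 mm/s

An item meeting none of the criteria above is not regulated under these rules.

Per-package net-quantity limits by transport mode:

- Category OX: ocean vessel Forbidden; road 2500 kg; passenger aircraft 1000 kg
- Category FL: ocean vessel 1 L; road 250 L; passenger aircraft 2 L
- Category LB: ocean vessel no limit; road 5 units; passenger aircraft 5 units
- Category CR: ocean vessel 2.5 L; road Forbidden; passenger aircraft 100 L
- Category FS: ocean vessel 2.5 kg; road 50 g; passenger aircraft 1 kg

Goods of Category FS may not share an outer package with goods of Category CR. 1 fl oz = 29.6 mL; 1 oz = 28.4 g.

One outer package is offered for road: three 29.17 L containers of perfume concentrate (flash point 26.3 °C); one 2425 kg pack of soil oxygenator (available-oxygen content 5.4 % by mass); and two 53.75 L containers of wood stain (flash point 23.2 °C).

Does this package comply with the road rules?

Perfume concentrate: flash point 26.3 °C ≤ 30 °C → Category FL (Flammable Liquid).
Soil oxygenator: available-oxygen content 5.4 % by mass ≥ 4 % by mass → Category OX (Oxidizer).
The wood stain has flash point 23.2 °C, which is ≤ 30 °C, so it is Category FL (Flammable Liquid).
Category FL net quantity: (three 29.17 L containers = 87.51 L) + (two 53.75 L containers = 107.5 L) = 195.01 L.
195.01 L ≤ 250 L (road limit, Category FL) — within limit.
Category OX quantity: 2425 kg.
2425 kg ≤ 2500 kg (road limit, Category OX) — within limit.
The segregation rule (Category FS with Category CR) does not apply to Category FL with Category OX.
Every hazard category is within its road limit and no segregation rule is violated.

Yes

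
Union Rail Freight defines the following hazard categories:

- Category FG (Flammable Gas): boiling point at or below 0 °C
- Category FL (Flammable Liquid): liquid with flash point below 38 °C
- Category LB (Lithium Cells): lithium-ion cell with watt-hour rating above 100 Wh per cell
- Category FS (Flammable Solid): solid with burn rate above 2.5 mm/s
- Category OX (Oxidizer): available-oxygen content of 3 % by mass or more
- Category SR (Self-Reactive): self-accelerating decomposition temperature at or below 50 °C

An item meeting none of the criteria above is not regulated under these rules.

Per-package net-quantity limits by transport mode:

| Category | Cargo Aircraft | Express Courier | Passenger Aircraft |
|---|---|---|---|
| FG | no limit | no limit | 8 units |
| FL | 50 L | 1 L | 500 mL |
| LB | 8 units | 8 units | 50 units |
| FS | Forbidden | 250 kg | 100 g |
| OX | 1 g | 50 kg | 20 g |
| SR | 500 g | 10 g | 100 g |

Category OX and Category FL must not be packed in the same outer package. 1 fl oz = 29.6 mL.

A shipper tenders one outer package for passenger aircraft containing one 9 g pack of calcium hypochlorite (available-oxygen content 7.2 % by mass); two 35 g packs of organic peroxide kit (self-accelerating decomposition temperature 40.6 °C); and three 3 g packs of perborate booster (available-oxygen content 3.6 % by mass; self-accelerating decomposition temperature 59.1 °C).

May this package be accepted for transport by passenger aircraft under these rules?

Available-oxygen content 7.2 % by mass meets the Category OX criterion (Oxidizer), so the calcium hypochlorite is Category OX.
The organic peroxide kit has self-accelerating decomposition temperature 40.6 °C, which is ≤ 50 °C, so it is Category SR (Self-Reactive).
Perborate booster: available-oxygen content 3.6 % by mass ≥ 3 % by mass → Category OX (Oxidizer).
Total Category OX: 9 g + (three 3 g packs = 9 g) = 18 g.
18 g ≤ 20 g (passenger aircraft limit, Category OX) — within limit.
Category SR quantity: two 35 g packs = 70 g.
70 g ≤ 100 g (passenger aircraft limit, Category SR) — within limit.
The segregation rule (Category OX with Category FL) does not apply to Category OX with Category SR.
Every hazard category is within its passenger aircraft limit and no segregation rule is violated.

Yes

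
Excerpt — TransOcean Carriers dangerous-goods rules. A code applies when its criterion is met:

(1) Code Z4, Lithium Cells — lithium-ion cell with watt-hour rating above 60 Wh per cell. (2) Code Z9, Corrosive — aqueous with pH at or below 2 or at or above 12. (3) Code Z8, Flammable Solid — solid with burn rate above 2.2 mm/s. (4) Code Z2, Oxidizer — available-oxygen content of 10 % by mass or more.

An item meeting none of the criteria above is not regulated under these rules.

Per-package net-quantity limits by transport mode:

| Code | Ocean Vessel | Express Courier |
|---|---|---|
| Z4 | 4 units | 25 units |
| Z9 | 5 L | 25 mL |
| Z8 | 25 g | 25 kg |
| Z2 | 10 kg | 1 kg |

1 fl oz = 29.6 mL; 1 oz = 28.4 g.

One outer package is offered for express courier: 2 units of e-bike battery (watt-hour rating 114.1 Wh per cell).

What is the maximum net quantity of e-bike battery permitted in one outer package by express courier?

With watt-hour rating 114.1 Wh per cell (> 60 Wh per cell), the e-bike battery falls in Code Z4.
The express courier limit for Code Z4 is 25 units.

25 units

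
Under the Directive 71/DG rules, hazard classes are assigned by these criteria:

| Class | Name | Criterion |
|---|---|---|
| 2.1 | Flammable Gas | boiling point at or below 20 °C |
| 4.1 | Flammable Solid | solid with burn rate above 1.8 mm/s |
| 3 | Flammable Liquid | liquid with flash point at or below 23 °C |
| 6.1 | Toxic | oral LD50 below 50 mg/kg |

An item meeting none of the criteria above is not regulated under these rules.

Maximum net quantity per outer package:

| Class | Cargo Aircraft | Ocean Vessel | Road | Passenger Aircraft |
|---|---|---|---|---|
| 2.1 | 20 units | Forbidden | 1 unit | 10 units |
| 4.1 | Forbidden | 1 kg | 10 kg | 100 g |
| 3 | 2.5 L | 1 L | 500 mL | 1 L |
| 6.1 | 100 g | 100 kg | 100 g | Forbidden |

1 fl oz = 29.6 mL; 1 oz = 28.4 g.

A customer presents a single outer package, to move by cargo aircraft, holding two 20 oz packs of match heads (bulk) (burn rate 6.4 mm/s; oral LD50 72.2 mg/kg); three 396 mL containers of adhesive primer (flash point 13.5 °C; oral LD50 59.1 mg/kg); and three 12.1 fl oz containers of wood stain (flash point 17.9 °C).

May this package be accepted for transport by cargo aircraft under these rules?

No

Match heads (bulk): burn rate 6.4 mm/s > 1.8 mm/s → Class 4.1 (Flammable Solid).
The adhesive primer has flash point 13.5 °C, which is ≤ 23 °C, so it is Class 3 (Flammable Liquid).
With flash point 17.9 °C (≤ 23 °C), the wood stain falls in Class 3.
Class 3 net quantity: (three 396 mL containers = 1.188 L) + (three 12.1 fl oz containers = 1074.48 mL) = 2262.48 mL.
That is within the Class 3 cargo aircraft limit of 2.5 L.
Class 4.1 quantity: two 20 oz packs = 1.136 kg.
Class 4.1 is Forbidden by cargo aircraft.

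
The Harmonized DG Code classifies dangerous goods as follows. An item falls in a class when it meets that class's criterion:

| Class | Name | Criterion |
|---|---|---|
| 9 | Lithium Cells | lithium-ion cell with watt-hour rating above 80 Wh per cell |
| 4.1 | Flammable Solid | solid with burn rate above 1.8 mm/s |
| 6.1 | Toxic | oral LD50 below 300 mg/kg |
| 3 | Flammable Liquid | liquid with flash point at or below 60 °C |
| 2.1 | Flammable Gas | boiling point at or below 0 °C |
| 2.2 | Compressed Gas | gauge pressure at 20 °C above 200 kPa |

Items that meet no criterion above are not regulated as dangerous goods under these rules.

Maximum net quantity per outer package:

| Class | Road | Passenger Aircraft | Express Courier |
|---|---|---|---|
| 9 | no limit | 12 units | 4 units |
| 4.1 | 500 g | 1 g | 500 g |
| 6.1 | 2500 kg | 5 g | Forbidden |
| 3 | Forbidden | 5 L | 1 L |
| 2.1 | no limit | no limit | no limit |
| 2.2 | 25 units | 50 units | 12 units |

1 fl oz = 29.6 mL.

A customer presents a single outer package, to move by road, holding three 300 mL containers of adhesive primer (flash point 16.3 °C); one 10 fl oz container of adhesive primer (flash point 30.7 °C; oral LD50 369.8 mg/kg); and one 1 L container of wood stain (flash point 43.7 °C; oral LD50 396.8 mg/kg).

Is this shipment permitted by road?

No

With flash point 16.3 °C (≤ 60 °C), the adhesive primer falls in Class 3.
Adhesive primer: flash point 30.7 °C ≤ 60 °C → Class 3 (Flammable Liquid).
With flash point 43.7 °C (≤ 60 °C), the wood stain falls in Class 3.
Total Class 3: (three 300 mL containers = 900 mL) + (one 10 fl oz container = 296 mL) + 1 L = 2.196 L.
By road, Class 3 is Forbidden regardless of quantity.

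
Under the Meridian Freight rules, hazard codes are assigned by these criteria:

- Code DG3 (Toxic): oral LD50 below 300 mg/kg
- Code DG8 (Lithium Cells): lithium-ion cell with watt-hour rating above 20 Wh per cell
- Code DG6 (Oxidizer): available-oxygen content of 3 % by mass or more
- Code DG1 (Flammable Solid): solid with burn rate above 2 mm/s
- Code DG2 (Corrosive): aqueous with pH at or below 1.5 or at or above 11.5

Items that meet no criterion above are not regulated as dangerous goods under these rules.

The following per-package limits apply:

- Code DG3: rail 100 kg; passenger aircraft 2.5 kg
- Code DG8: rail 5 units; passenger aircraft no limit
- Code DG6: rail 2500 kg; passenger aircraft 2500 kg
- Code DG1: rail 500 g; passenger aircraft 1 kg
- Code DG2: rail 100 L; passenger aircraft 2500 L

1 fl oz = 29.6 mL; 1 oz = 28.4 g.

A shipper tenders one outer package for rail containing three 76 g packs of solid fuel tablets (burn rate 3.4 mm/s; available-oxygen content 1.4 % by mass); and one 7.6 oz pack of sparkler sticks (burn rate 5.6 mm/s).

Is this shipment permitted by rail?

Yes

With burn rate 3.4 mm/s (> 2 mm/s), the solid fuel tablets fall in Code DG1.
With burn rate 5.6 mm/s (> 2 mm/s), the sparkler sticks fall in Code DG1.
Total Code DG1: (three 76 g packs = 228 g) + (one 7.6 oz pack = 215.84 g) = 443.84 g.
443.84 g ≤ 500 g (rail limit, Code DG1) — within limit.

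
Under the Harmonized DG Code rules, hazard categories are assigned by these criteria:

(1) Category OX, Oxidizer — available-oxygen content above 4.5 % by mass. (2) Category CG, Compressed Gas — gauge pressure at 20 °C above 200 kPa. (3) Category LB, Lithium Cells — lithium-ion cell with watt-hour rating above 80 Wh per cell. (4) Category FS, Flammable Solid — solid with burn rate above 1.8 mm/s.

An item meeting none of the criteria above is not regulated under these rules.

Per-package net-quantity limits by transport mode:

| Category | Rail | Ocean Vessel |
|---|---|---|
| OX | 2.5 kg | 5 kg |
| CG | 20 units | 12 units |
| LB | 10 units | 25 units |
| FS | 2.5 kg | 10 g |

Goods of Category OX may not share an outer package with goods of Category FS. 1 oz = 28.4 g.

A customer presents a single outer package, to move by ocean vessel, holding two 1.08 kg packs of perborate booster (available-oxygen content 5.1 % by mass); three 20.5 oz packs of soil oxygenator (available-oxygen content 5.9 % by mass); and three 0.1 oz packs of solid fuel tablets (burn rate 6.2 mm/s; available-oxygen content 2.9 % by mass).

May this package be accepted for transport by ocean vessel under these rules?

The perborate booster has available-oxygen content 5.1 % by mass, which is > 4.5 % by mass, so it is Category OX (Oxidizer).
With available-oxygen content 5.9 % by mass (> 4.5 % by mass), the soil oxygenator falls in Category OX.
Burn rate 6.2 mm/s meets the Category FS criterion (Flammable Solid), so the solid fuel tablets are Category FS.
Category OX net quantity: (two 1.08 kg packs = 2.16 kg) + (three 20.5 oz packs = 1746.6 g) = 3906.6 g.
That is within the Category OX ocean vessel limit of 5 kg.
Category FS quantity: three 0.1 oz packs = 8.52 g.
That is within the Category FS ocean vessel limit of 10 g.
Category OX and Category FS may not share an outer package.

No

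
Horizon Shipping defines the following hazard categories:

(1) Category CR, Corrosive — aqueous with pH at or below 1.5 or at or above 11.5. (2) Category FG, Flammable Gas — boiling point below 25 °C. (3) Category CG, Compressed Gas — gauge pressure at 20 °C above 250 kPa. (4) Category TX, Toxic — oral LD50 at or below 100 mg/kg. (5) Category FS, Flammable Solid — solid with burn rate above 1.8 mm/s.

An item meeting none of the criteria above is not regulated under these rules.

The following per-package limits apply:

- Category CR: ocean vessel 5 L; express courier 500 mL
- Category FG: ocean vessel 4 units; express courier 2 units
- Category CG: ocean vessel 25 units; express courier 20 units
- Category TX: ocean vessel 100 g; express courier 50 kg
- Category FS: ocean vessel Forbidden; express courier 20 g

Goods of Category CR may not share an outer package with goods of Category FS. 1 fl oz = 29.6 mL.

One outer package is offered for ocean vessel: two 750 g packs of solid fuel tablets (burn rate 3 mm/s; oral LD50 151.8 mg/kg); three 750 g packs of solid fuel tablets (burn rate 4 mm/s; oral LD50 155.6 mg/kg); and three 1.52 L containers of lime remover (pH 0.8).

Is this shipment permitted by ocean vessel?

Solid fuel tablets: burn rate 3 mm/s > 1.8 mm/s → Category FS (Flammable Solid).
With burn rate 4 mm/s (> 1.8 mm/s), the solid fuel tablets fall in Category FS.
The lime remover has pH 0.8, which is ≤ 1.5, so it is Category CR (Corrosive).
Category CR quantity: three 1.52 L containers = 4.56 L.
4.56 L ≤ 5 L (ocean vessel limit, Category CR) — within limit.
Category FS net quantity: (two 750 g packs = 1.5 kg) + (three 750 g packs = 2.25 kg) = 3.75 kg.
Category FS is Forbidden by ocean vessel.
Category CR and Category FS may not share an outer package.

No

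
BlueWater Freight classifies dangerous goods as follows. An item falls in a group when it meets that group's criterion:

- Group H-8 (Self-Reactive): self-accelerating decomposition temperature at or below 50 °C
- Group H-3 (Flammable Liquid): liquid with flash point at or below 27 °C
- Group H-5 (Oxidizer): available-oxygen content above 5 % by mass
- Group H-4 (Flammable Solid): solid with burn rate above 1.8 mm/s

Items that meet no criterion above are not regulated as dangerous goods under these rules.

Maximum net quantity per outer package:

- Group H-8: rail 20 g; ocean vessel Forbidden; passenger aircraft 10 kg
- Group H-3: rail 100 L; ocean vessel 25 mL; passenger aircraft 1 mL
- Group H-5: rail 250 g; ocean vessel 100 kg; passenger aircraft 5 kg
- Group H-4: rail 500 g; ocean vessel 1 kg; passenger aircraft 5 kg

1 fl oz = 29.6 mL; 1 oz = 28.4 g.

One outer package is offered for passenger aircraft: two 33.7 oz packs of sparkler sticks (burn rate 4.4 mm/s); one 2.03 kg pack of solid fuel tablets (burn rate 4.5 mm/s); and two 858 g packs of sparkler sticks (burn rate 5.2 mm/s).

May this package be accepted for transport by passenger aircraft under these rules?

Sparkler sticks: burn rate 4.4 mm/s > 1.8 mm/s → Group H-4 (Flammable Solid).
The solid fuel tablets have burn rate 4.5 mm/s, which is > 1.8 mm/s, so they are Group H-4 (Flammable Solid).
Burn rate 5.2 mm/s meets the Group H-4 criterion (Flammable Solid), so the sparkler sticks are Group H-4.
Total Group H-4: (two 33.7 oz packs = 1914.16 g) + 2.03 kg + (two 858 g packs = 1.716 kg) = 5660.16 g.
That exceeds the Group H-4 passenger aircraft limit of 5 kg.

No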